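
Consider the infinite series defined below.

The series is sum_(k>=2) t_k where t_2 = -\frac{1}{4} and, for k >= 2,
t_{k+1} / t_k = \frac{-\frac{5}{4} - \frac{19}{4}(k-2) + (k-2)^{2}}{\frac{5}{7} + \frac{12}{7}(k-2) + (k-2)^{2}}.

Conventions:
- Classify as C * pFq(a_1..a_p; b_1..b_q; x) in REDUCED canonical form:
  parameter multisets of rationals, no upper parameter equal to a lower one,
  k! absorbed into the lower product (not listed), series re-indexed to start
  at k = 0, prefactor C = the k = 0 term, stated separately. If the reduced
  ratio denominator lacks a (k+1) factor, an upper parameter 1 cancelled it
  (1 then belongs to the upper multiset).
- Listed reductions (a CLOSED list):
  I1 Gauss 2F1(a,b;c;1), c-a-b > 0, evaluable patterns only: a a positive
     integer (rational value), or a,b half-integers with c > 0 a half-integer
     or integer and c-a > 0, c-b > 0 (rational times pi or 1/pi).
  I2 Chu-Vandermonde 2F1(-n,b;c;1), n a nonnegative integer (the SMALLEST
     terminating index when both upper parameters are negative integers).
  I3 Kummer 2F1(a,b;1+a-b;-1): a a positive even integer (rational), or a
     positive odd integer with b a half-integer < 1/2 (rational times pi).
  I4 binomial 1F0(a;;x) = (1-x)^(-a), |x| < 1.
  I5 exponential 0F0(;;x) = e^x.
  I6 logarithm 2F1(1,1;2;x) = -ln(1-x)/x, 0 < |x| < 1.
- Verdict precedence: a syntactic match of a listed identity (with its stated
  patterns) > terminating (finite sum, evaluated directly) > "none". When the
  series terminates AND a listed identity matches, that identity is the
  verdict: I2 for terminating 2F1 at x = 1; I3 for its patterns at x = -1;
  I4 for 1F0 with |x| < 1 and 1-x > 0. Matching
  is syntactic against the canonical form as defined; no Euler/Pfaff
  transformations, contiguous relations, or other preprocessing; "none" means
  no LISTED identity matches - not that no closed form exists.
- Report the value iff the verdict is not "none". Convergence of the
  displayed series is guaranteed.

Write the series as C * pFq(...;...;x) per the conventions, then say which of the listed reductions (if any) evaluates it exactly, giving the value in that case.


Canonical form: C = -\frac{1}{4} times 2F1 with upper {-5, \frac{1}{4}}, lower {\frac{5}{7}}, x = 1. Verdict: this is the Chu-Vandermonde identity I2 (terminating 2F1 at x = 1 with n = 5, b = 1/4, c = \frac{5}{7}). Exact value: -\frac{2286775}{20545536}.

First insight: t_0 being -\frac{1}{4}, the expanded ratio factors over Q; prefactor -1/4, roots give parameters.
Adjacent-term ratio: r(k) = 1 * (k-5) (k+\frac{1}{4}) / [(k+\frac{5}{7}) (k+1)] - rational; roots negated = parameters, x = 1, C = -\frac{1}{4}.


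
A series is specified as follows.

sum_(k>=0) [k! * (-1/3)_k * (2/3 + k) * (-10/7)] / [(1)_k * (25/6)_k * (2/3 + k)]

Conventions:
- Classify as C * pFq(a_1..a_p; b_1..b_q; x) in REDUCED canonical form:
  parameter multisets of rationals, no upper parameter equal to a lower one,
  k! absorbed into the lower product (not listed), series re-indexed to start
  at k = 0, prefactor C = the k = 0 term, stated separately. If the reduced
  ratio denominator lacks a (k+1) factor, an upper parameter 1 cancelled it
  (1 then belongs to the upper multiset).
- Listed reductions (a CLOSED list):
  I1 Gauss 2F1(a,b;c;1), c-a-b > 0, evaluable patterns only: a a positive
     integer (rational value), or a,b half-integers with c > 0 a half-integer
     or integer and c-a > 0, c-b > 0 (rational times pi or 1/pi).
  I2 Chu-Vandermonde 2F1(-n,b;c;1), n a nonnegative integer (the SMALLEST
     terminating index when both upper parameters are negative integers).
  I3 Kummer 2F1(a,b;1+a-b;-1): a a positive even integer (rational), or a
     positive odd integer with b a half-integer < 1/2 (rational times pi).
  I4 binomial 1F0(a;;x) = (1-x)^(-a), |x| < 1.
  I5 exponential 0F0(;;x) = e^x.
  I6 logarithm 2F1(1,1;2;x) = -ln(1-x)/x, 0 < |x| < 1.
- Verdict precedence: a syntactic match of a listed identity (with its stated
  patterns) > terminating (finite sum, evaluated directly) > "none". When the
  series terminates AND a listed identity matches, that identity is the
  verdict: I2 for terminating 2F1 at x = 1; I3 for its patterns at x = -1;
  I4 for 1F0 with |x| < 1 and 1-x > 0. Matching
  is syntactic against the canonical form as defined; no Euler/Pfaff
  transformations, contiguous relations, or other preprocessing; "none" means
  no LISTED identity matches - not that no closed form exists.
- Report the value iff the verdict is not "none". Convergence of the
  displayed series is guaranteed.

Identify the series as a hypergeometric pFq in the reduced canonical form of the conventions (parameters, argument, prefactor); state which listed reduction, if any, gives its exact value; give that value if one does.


The series (x = 1) is 2F1: upper {-1/3, 1}, lower {25/6}, prefactor -10/7. Verdict: the Gauss summation I1 fires (x = 1: the Gamma ratio telescopes since c-a-b = 7/2 > 0 and a = 1 in Z>0). Exact value: -190/147.

Key observation: x = 1 and striking the common factor k + 2/3 reduces the term (C = -10/7, x = 1).
Step ratio: r(k) = 1 * (k-1/3) (k+1) / [(k+25/6) (k+1)] - rational in k. x = 1; t_0 = -10/7; negate the roots.


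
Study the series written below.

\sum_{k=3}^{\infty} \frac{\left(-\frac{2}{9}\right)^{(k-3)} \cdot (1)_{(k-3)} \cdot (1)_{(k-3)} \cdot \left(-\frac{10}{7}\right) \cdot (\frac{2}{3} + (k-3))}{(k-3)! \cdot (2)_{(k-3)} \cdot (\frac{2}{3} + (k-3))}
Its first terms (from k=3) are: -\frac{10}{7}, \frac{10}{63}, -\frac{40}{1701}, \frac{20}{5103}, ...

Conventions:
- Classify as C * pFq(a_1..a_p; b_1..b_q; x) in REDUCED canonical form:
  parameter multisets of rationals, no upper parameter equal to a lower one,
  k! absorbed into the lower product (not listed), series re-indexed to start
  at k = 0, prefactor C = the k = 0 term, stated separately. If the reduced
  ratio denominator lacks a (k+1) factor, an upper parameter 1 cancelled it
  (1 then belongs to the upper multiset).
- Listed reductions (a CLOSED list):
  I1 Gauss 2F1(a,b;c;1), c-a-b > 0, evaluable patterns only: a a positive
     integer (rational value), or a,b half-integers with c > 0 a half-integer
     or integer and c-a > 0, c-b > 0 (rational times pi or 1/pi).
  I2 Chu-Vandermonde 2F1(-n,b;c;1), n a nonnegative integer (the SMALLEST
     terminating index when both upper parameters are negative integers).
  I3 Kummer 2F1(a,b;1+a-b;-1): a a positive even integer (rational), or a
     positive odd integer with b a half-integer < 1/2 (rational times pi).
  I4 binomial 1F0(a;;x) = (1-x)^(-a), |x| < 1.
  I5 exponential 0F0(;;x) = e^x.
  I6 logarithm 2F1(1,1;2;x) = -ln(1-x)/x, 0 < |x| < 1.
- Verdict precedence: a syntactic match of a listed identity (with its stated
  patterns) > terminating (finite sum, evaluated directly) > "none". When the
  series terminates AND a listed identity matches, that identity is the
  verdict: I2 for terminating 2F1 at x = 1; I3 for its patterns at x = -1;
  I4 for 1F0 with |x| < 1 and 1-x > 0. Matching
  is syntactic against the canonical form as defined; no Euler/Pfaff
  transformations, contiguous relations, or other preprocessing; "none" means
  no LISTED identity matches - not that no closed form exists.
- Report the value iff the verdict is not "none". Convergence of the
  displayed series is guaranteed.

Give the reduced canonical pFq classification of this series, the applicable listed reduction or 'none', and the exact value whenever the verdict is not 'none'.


x = -\frac{2}{9} here; the reduced form reads 2F1, upper {1, 1}, lower {2}, C = -\frac{10}{7}. Verdict at x = -\frac{2}{9}: the I6 logarithm reduction matches (the logarithm: parameters (1,1;2), x = -\frac{2}{9}). Exact value: \left(-\frac{45}{7}\right) \cdot \ln\left(\frac{11}{9}\right).

Key step: from the first term -\frac{10}{7}: striking the common factor k + 2/3 reduces the term (prefactor -10/7).
Ratio: r(k) = -\frac{2}{9} * (k+1) (k+1) / [(k+2) (k+1)] - rational in k, leading ratio -\frac{2}{9}; with t_0 = -\frac{10}{7}, classification follows.


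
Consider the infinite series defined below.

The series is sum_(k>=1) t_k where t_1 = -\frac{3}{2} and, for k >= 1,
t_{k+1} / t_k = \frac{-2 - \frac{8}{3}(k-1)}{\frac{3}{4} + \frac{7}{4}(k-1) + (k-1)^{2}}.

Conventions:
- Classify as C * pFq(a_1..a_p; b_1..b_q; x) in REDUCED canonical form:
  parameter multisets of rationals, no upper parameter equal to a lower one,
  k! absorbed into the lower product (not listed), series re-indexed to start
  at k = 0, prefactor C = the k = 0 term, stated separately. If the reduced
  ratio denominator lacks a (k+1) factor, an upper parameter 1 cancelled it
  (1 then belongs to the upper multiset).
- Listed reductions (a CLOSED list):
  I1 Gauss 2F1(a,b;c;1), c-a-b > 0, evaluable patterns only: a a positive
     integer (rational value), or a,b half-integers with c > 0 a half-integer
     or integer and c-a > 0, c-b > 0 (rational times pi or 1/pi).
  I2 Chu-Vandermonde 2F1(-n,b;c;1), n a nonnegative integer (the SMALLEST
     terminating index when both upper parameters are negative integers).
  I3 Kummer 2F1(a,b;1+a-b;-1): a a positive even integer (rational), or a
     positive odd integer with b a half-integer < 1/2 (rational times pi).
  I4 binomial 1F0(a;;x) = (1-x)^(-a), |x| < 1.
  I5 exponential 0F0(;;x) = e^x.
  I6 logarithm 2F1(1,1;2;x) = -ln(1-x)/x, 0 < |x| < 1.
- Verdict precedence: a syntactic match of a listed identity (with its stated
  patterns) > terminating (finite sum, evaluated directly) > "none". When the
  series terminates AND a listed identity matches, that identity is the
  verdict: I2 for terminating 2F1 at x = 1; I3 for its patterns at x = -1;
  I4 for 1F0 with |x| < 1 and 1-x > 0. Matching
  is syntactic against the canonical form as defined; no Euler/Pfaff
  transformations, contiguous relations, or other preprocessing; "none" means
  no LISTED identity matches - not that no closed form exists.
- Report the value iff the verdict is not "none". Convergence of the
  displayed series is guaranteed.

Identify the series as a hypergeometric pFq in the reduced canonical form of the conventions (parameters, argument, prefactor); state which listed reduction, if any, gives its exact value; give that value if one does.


The series (x = -\frac{8}{3}) is 0F0: upper {-}, lower {-}, prefactor -\frac{3}{2}. Verdict at x = -\frac{8}{3}: the I5 exponential reduction matches (the 0F0 exponential series at x = -\frac{8}{3}). Value: \left(-\frac{3}{2}\right) \cdot e^{-\frac{8}{3}}.

Key observation: t_0 being -\frac{3}{2}, roots of the ratio polynomials (C = -3/2, x = -8/3) are the negated parameters.
Consecutive-term ratio: r(k) = -\frac{8}{3} * 1 / [(k+1)] - rational; roots negated = parameters, x = -\frac{8}{3}, C = -\frac{3}{2}.


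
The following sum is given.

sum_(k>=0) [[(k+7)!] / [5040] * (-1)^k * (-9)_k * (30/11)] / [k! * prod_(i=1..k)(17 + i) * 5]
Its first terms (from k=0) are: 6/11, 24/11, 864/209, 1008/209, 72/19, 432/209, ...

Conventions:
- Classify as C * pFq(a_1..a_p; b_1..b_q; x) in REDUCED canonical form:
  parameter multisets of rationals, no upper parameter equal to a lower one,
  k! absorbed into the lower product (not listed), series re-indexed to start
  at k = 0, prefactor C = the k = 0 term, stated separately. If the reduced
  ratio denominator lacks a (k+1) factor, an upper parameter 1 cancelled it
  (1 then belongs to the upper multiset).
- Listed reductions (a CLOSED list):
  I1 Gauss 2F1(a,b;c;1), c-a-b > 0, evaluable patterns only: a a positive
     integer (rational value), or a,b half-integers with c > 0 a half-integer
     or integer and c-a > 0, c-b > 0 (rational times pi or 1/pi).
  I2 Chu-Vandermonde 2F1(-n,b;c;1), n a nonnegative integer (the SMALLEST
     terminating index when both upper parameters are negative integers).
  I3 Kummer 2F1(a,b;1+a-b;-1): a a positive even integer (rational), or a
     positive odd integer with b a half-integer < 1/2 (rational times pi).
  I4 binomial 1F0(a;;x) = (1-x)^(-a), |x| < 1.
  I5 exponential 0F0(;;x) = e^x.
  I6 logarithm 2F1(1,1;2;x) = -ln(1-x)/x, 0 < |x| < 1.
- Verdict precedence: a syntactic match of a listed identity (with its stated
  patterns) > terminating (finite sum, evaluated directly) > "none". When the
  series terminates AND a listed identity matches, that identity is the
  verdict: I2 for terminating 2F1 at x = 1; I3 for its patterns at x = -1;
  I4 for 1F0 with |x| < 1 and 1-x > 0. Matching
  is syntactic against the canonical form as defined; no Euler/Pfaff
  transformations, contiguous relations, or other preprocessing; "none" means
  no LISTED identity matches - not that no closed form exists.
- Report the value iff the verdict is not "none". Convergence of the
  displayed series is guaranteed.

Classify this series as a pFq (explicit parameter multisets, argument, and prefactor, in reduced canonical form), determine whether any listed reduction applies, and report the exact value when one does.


With C = 6/11: the canonical form is 2F1(-9, 8; 18; -1). Verdict: Kummer's theorem (I3) matches (x = -1; c = 18 equals 1+a-b for upper {-9, 8}: listed pattern). Sum: 204/11.

Structural cue: from the first term 6/11: the constant factors (C = 6/11, x = -1) combine into one prefactor.
Consecutive-term ratio: r(k) = (-1) * (k-9) (k+8) / [(k+18) (k+1)] - rational in k, leading ratio (-1); with t_0 = 6/11, classification follows.


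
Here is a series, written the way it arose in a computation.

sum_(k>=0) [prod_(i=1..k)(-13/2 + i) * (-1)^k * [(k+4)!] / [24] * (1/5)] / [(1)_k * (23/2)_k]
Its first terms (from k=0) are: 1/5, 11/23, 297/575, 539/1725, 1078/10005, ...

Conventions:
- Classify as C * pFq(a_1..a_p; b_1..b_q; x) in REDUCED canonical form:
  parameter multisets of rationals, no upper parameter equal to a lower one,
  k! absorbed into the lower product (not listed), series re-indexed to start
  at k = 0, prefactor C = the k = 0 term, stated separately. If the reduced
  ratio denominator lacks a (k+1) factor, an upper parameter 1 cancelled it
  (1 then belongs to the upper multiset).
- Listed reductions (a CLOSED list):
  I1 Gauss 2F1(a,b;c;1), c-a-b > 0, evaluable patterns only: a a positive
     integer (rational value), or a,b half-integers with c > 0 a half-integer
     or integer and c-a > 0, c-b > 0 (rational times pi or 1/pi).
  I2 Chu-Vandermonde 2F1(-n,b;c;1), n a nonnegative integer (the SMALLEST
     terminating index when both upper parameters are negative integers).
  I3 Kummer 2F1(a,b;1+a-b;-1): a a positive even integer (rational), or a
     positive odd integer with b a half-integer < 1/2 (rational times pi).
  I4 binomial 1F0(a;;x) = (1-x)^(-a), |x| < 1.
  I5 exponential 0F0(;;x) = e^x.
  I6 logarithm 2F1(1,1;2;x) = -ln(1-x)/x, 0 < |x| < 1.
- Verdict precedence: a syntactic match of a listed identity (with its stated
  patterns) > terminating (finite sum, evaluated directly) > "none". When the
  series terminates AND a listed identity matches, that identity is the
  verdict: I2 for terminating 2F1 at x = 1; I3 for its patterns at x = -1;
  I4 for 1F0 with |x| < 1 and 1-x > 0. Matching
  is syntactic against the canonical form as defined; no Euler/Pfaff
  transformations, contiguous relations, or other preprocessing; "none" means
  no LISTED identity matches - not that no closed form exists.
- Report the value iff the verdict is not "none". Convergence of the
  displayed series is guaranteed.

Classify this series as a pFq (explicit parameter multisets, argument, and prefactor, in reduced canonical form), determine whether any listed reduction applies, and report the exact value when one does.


Classification (C = 1/5): 2F1 with upper {-11/2, 5}, lower {23/2}, argument x = -1. Verdict (x = -1): the Kummer evaluation I3 applies (x = -1; c = 23/2 equals 1+a-b for upper {-11/2, 5}: listed pattern). Sum: (8729721/16777216) * pi.

First insight: x = (-1) and (1)_k (C = 1/5, x = -1) is k! itself.
Term ratio: r(k) = (-1) * (k-11/2) (k+5) / [(k+23/2) (k+1)] - rational in k. x = (-1); t_0 = 1/5; negate the roots.


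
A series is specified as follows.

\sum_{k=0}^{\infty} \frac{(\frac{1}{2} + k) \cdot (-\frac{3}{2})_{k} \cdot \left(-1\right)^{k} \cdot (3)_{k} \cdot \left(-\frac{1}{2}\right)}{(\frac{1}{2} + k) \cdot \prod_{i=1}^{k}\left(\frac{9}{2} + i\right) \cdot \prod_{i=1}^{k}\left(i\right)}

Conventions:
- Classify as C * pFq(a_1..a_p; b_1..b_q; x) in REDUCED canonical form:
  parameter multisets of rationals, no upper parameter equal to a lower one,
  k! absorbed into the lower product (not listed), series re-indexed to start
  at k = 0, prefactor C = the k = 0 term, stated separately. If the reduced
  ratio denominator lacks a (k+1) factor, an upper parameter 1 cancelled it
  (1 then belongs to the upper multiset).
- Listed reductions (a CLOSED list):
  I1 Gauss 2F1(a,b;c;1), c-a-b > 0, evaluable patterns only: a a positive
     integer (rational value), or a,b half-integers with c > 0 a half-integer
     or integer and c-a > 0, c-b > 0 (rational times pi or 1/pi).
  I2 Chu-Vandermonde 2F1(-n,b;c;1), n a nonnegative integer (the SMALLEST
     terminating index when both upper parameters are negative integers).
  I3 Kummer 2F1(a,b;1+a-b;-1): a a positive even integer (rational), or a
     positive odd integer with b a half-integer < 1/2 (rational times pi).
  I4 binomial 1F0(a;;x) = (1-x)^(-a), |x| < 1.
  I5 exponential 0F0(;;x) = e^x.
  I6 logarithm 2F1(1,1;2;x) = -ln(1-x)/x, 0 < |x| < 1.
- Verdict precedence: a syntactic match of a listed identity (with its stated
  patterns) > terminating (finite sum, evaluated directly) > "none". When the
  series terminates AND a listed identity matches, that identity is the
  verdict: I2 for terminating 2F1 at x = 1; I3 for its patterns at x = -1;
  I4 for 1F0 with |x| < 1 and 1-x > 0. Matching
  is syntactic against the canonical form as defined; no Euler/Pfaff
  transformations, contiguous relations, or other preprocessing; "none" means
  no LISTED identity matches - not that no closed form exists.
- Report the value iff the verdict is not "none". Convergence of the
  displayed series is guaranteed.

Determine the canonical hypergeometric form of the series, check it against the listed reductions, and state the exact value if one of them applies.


Canonical form: C = -\frac{1}{2} times 2F1 with upper {-\frac{3}{2}, 3}, lower {\frac{11}{2}}, x = -1. Verdict: Kummer (I3) fires (x = -1; c = \frac{11}{2} equals 1+a-b for upper {-\frac{3}{2}, 3}: listed pattern). Exact value: \left(-\frac{315}{1024}\right) \cdot \pi.

Key step: with t_0 = -\frac{1}{2}, k + 1/2 divides numerator and denominator alike; C = -1/2, x = -1 after cancelling.
Adjacent-term ratio: r(k) = -1 * (k-\frac{3}{2}) (k+3) / [(k+\frac{11}{2}) (k+1)] - rational in k, leading ratio -1; with t_0 = -\frac{1}{2}, classification follows.


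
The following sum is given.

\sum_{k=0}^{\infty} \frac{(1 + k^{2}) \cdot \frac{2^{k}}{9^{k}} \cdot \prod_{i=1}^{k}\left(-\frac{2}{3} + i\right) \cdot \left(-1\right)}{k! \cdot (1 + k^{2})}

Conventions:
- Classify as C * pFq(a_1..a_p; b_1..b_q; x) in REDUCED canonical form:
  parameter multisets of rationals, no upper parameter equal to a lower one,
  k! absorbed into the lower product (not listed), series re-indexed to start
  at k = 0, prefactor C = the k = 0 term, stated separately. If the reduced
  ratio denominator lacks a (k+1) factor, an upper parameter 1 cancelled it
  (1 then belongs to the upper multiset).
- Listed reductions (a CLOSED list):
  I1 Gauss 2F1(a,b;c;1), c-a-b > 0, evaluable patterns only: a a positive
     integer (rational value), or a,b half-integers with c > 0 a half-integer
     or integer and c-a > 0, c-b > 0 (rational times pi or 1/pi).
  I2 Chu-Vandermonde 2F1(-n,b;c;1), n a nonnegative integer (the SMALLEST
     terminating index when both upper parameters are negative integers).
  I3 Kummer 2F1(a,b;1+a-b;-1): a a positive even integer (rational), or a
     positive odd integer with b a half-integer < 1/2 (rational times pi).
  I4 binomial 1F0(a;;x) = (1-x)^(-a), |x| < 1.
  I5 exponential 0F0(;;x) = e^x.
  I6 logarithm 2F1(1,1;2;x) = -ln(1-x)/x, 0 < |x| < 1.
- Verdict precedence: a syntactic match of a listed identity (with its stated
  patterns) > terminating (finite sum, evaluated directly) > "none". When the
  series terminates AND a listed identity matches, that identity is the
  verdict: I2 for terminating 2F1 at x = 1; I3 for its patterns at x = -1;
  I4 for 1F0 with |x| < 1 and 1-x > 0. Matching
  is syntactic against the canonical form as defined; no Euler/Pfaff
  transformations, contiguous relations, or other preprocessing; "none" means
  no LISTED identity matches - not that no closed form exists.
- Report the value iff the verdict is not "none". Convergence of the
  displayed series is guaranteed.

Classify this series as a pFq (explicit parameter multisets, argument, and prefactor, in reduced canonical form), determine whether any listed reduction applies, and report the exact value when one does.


This is -1 * 1F0(\frac{1}{3}; -; \frac{2}{9}) in reduced canonical form. Verdict at x = \frac{2}{9}: the I4 binomial reduction matches (the 1F0 binomial series: exponent -1/3, x = \frac{2}{9}). Its exact value is \left(-1\right) \cdot \left(\frac{7}{9}\right)^{-\frac{1}{3}}.

The tell: t_0 being -1, striking the common factor k^2 + 1 reduces the term (prefactor -1).
Term ratio: r(k) = \frac{2}{9} * (k+\frac{1}{3}) / [(k+1)] - poly over poly, x = \frac{2}{9} from leading terms; C = -1 at k = 0.


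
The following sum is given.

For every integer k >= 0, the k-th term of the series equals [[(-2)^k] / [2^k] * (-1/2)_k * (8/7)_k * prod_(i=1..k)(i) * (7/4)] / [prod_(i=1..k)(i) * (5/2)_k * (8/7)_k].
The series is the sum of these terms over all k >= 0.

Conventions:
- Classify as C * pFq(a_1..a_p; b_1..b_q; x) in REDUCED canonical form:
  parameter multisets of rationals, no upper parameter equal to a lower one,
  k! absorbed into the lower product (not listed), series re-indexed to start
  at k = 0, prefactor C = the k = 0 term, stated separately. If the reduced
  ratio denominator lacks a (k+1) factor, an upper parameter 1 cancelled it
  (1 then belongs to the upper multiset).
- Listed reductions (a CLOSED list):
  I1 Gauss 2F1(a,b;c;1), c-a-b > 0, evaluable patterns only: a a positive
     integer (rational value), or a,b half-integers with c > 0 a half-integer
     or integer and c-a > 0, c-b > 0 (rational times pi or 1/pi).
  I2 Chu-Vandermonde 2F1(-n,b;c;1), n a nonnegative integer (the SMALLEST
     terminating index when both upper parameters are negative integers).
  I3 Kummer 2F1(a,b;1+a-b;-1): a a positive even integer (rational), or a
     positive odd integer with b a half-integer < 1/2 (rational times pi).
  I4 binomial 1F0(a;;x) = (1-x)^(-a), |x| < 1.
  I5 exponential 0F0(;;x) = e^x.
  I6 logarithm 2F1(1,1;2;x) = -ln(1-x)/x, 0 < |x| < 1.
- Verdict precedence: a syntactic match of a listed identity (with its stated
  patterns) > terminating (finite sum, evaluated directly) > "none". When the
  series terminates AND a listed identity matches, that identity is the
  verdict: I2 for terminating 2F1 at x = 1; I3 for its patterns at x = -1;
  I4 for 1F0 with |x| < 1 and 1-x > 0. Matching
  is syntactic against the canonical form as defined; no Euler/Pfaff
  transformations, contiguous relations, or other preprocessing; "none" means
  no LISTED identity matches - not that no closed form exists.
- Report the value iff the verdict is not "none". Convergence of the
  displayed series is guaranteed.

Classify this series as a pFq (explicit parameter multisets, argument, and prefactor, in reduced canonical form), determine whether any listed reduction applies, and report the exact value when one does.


x = -1 here; the reduced form reads 2F1, upper {-1/2, 1}, lower {5/2}, C = 7/4. Verdict (x = -1): Kummer (I3) applies (x = -1; c = 5/2 equals 1+a-b for upper {-1/2, 1}: listed pattern). Sum: (21/32) * pi.

Key observation: with t_0 = 7/4, the parameter 8/7 appears in both the upper and lower lists and cancels.
Adjacent-term ratio: r(k) = (-1) * (k-1/2) (k+1) / [(k+5/2) (k+1)] - rational in k, leading ratio (-1); with t_0 = 7/4, classification follows.


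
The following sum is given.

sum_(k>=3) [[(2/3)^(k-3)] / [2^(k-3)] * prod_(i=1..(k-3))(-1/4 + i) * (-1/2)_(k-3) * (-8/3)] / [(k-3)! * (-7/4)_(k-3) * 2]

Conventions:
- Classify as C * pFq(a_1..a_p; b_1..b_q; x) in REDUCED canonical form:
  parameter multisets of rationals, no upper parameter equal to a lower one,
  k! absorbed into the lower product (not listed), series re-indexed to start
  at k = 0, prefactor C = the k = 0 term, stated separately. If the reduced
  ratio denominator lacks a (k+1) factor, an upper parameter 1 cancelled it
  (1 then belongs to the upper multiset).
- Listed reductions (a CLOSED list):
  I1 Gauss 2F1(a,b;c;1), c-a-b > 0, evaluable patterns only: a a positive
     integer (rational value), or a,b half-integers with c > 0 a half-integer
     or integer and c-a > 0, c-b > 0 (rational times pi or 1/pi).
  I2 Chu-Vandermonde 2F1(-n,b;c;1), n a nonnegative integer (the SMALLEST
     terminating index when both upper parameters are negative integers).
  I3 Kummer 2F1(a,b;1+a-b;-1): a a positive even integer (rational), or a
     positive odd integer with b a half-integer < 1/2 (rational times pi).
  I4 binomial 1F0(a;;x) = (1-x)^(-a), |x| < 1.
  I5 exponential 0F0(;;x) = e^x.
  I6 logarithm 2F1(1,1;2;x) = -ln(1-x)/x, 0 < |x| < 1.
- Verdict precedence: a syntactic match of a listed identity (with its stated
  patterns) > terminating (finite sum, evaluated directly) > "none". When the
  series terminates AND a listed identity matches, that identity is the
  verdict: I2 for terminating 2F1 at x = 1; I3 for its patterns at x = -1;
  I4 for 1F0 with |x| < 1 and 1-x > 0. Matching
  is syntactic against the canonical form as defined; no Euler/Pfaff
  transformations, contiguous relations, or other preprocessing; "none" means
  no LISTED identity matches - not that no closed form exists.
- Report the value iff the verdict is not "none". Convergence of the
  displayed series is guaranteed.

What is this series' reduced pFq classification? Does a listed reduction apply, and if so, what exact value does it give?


Prefactor -4/3, argument 1/3: 2F1 with upper {-1/2, 3/4} over lower {-7/4}. Verdict: none. No listed pattern accepts 2F1(-1/2, 3/4; -7/4; 1/3).

Key step: t_0 being -4/3, the constant factors (prefactor -4/3) combine into one prefactor.
Step ratio: r(k) = (1/3) * (k-1/2) (k+3/4) / [(k-7/4) (k+1)] - poly over poly, x = (1/3) from leading terms; C = -4/3 at k = 0.


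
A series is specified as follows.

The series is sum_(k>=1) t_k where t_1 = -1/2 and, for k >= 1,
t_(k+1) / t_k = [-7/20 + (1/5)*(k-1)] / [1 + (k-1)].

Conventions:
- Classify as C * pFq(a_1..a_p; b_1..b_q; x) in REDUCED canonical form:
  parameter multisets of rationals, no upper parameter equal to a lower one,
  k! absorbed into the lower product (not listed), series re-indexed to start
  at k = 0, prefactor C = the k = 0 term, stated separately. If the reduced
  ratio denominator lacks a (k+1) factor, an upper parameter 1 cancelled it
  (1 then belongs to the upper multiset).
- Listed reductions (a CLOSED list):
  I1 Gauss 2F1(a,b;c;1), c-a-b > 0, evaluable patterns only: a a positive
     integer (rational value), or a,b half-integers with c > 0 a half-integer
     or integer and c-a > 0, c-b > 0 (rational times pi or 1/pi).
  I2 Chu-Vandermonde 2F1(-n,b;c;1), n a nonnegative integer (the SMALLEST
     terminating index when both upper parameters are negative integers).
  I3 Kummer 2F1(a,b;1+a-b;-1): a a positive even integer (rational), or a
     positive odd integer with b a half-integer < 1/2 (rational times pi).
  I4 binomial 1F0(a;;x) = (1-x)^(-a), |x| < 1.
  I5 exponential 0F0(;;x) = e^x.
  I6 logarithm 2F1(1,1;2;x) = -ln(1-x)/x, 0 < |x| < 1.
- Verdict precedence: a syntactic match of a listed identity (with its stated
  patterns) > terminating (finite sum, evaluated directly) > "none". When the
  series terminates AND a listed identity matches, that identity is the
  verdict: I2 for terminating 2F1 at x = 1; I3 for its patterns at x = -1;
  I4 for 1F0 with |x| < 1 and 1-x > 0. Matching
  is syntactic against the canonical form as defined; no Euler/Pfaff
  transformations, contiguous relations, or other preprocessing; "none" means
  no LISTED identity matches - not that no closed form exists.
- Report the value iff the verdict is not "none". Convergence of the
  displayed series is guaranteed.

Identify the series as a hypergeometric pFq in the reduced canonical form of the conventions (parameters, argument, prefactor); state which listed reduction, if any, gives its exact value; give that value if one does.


The tell: x = (1/5) and the expanded ratio factors over Q; prefactor -1/2, roots give parameters.
Adjacent-term ratio: r(k) = (1/5) * (k-7/4) / [(k+1)] - rational in k, leading ratio (1/5); with t_0 = -1/2, classification follows.

x = 1/5 here; the reduced form reads 1F0, upper {-7/4}, lower {-}, C = -1/2. Verdict (x = 1/5): the binomial series (I4) applies (the 1F0 binomial series: exponent 7/4, x = 1/5). Exact value: (-1/2) * (4/5)^(7/4).


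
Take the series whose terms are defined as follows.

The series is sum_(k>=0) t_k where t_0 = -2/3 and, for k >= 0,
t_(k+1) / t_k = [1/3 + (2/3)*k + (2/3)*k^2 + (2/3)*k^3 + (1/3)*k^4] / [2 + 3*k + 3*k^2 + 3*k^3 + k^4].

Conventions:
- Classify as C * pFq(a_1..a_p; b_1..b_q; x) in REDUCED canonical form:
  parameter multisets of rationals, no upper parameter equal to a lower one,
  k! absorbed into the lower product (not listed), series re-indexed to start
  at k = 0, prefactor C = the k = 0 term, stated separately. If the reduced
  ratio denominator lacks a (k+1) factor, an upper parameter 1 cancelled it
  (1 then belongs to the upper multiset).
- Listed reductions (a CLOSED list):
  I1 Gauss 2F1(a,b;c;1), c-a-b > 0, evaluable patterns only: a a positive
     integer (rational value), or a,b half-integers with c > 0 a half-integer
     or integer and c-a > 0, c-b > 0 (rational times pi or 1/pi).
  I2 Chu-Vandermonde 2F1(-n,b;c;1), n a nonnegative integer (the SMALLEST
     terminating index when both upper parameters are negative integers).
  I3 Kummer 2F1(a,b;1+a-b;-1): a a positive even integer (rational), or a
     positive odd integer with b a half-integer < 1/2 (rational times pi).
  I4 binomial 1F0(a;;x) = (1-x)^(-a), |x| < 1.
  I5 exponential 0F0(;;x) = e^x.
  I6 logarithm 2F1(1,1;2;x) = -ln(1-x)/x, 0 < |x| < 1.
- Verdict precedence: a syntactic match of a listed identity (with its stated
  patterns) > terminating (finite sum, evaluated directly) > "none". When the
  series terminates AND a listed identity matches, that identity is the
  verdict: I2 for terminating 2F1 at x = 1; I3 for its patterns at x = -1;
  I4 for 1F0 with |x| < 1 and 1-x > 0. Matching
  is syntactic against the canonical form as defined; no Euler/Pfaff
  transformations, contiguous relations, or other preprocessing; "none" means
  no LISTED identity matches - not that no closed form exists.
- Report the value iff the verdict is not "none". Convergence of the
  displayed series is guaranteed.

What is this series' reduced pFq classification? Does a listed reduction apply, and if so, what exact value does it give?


At argument 1/3: a 2F1 with upper {1, 1}, lower {2}, scaled by C = -2/3. Verdict: logarithm (I6) matches (the logarithm: parameters (1,1;2), x = 1/3). Hence: 2 * ln(2/3).

The tell: from the first term -2/3: the ratio is unreduced: k^2 + 1 divides both sides (prefactor -2/3).
Term ratio: r(k) = (1/3) * (k+1) (k+1) / [(k+2) (k+1)] - rational in k. x = (1/3); t_0 = -2/3; negate the roots.


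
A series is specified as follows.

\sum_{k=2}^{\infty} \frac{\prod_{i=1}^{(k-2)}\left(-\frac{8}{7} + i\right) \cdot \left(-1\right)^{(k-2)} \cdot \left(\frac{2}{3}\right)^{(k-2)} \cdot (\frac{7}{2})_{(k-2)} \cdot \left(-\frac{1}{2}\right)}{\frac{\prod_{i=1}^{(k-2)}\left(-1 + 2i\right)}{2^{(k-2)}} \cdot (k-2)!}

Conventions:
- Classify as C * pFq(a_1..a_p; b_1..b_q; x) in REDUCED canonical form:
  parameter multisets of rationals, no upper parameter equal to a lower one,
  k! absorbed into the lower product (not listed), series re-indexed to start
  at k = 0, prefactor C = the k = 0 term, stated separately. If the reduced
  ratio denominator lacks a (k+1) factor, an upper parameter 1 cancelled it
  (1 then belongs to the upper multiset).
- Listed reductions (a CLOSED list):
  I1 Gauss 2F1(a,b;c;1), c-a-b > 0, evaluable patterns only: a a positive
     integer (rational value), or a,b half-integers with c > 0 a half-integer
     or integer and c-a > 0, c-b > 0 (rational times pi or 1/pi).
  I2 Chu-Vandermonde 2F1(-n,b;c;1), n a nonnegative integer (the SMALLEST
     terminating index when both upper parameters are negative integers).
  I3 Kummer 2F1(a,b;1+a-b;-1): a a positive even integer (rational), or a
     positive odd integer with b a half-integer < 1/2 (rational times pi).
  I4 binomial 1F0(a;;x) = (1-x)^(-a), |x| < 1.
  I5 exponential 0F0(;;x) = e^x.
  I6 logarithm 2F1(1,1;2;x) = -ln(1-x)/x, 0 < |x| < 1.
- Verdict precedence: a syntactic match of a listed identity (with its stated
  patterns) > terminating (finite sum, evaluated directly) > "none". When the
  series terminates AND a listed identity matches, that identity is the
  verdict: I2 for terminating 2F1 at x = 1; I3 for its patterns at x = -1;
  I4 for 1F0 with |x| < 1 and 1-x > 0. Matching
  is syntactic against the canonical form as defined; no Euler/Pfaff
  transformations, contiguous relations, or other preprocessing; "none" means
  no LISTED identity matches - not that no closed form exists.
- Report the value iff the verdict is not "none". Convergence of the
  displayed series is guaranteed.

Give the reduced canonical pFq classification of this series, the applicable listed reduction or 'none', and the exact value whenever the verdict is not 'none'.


x = -\frac{2}{3} here; the reduced form reads 2F1, upper {-\frac{1}{7}, \frac{7}{2}}, lower {\frac{1}{2}}, C = -\frac{1}{2}. Verdict: none. No listed pattern accepts 2F1(-\frac{1}{7}, \frac{7}{2}; \frac{1}{2}; -\frac{2}{3}).

Key observation: with t_0 = -\frac{1}{2}, the lower odd product (C = -1/2, x = -2/3) is 2^k (1/2)_k.
Ratio: r(k) = -\frac{2}{3} * (k-\frac{1}{7}) (k+\frac{7}{2}) / [(k+\frac{1}{2}) (k+1)] - rational in k. x = -\frac{2}{3}; t_0 = -\frac{1}{2}; negate the roots.


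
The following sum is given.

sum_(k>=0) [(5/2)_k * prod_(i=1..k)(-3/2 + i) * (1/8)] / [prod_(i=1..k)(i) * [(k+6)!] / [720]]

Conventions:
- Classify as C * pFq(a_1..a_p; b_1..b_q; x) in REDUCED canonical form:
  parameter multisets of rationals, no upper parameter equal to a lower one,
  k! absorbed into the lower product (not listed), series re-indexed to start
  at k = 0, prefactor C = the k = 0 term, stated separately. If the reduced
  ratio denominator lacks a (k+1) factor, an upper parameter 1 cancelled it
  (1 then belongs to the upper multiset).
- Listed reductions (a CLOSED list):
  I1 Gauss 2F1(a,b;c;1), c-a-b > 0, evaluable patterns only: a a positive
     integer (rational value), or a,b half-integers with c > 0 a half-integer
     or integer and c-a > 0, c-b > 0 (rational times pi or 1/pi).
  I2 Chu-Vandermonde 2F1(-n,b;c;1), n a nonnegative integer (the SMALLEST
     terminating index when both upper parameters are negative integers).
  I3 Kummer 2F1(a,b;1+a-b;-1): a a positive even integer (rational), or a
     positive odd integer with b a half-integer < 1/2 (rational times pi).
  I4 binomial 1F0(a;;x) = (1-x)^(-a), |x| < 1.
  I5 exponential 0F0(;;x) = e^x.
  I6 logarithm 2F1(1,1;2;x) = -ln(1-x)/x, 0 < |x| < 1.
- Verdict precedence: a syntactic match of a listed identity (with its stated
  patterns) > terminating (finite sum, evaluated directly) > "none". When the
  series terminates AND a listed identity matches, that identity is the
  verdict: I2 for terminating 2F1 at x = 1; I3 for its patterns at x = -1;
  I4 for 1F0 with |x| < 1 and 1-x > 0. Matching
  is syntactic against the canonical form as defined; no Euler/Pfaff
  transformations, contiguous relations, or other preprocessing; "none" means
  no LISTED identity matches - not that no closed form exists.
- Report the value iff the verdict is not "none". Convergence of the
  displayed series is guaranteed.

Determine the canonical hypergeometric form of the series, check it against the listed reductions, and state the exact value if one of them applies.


With C = 1/8: the canonical form is 2F1(-1/2, 5/2; 7; 1). Verdict: this is the half-integer Gauss pattern (I1) (x = 1; upper {-1/2, 5/2} half-integers, c = 7 in the evaluable pattern). Hence: (32768/105105) / pi.

Key step: x = 1 and the product of the first k integers (C = 1/8, x = 1) is k!.
Ratio: r(k) = 1 * (k-1/2) (k+5/2) / [(k+7) (k+1)] - poly over poly, x = 1 from leading terms; C = 1/8 at k = 0.


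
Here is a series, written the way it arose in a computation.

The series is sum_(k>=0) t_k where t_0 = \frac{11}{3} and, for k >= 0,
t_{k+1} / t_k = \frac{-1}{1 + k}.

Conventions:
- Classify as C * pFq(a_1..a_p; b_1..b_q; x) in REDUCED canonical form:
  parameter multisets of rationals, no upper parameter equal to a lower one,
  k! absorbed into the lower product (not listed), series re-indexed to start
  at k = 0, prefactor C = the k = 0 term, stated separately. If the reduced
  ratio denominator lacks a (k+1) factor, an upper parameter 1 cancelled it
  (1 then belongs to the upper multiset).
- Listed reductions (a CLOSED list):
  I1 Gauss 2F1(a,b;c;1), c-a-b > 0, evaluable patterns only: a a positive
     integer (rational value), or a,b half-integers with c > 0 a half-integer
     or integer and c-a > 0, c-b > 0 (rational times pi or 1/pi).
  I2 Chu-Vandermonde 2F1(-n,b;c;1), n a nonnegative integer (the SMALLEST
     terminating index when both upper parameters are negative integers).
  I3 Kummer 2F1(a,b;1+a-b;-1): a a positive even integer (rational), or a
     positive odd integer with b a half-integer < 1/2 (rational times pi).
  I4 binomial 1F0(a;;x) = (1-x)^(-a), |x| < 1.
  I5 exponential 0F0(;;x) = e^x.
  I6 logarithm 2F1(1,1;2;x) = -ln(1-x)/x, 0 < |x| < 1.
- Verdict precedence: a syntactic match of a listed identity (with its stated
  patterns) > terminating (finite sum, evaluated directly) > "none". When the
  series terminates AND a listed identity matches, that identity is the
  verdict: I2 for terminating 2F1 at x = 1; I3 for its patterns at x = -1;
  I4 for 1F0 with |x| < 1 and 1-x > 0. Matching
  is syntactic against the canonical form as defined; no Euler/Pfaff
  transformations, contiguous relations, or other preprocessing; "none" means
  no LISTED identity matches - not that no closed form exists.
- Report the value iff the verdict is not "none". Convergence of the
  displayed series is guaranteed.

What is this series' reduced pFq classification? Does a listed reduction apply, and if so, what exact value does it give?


Key observation: x = -1 and roots of the ratio polynomials (prefactor 11/3) are the negated parameters.
Term ratio: r(k) = -1 * 1 / [(k+1)] - rational in k. x = -1; t_0 = \frac{11}{3}; negate the roots.

Classification (C = \frac{11}{3}): 0F0 with upper {-}, lower {-}, argument x = -1. Verdict (x = -1): the I5 exponential reduction applies (the 0F0 exponential series at x = -1). Sum: \frac{11}{3} \cdot e^{-1}.


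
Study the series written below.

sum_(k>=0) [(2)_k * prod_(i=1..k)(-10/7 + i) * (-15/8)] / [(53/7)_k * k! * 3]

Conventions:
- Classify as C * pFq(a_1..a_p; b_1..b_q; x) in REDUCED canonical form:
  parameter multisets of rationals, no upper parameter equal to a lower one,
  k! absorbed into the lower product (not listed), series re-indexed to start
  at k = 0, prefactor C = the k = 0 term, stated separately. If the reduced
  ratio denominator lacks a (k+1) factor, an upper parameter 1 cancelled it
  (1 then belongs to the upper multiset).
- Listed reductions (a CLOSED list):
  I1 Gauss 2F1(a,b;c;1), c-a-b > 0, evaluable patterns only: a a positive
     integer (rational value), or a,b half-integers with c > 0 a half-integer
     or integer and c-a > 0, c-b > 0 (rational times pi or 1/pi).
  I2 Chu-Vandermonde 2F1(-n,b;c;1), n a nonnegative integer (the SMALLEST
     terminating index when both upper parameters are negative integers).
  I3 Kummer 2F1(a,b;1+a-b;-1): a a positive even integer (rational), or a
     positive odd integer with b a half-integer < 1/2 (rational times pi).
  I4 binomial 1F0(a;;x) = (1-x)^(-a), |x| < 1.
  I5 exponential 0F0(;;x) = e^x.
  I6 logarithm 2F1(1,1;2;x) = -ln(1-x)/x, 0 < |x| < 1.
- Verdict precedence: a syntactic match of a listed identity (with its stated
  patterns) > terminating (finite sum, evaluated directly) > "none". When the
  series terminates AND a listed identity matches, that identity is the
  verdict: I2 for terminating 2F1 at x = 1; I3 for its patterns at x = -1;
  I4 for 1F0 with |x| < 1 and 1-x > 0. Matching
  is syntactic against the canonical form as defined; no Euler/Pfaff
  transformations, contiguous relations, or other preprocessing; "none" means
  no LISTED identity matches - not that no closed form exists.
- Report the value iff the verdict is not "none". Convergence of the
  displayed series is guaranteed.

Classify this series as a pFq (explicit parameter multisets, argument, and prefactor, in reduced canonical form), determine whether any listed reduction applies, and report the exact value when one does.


With C = -5/8: the canonical form is 2F1(-3/7, 2; 53/7; 1). Verdict: the Gauss summation I1 fires (x = 1: the Gamma ratio telescopes since c-a-b = 6 > 0 and a = 2 in Z>0). Its exact value is -1495/2744.

First insight: t_0 = -5/8 here, and the running product (C = -5/8, x = 1) telescopes to a rising factorial.
Term ratio: r(k) = 1 * (k-3/7) (k+2) / [(k+53/7) (k+1)] - rational in k, leading ratio 1; with t_0 = -5/8, classification follows.
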